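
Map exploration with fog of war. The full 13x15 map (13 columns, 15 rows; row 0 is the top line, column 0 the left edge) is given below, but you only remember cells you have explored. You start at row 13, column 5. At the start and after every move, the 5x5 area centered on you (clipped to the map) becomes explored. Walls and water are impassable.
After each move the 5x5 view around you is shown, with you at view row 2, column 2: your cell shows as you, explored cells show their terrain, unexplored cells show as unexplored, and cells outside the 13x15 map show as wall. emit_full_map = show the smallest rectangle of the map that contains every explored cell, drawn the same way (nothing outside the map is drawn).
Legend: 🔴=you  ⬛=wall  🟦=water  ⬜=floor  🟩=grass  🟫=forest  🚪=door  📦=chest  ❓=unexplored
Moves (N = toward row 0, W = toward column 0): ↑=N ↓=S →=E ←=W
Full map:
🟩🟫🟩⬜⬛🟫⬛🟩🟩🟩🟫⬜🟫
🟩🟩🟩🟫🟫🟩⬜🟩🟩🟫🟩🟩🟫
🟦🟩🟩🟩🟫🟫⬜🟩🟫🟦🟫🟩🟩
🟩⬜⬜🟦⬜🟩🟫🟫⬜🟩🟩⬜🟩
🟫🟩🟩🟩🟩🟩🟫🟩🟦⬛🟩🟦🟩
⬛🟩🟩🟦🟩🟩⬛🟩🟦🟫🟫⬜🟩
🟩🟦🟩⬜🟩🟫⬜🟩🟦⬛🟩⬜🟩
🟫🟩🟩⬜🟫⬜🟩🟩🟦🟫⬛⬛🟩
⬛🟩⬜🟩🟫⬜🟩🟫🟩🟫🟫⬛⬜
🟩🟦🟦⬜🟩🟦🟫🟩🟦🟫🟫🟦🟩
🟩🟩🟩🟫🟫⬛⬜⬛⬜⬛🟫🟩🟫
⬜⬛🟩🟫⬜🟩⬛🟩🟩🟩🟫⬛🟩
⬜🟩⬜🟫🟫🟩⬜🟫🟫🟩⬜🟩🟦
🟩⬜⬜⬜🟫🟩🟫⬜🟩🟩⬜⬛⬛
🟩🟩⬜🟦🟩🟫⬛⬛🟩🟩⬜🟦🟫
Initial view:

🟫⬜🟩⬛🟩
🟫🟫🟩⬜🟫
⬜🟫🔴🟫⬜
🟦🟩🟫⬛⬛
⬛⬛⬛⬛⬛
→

⬜🟩⬛🟩🟩
🟫🟩⬜🟫🟫
🟫🟩🔴⬜🟩
🟩🟫⬛⬛🟩
⬛⬛⬛⬛⬛

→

🟩⬛🟩🟩🟩
🟩⬜🟫🟫🟩
🟩🟫🔴🟩🟩
🟫⬛⬛🟩🟩
⬛⬛⬛⬛⬛

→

⬛🟩🟩🟩🟫
⬜🟫🟫🟩⬜
🟫⬜🔴🟩⬜
⬛⬛🟩🟩⬜
⬛⬛⬛⬛⬛

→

🟩🟩🟩🟫⬛
🟫🟫🟩⬜🟩
⬜🟩🔴⬜⬛
⬛🟩🟩⬜🟦
⬛⬛⬛⬛⬛

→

🟩🟩🟫⬛🟩
🟫🟩⬜🟩🟦
🟩🟩🔴⬛⬛
🟩🟩⬜🟦🟫
⬛⬛⬛⬛⬛

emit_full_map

🟫⬜🟩⬛🟩🟩🟩🟫⬛🟩
🟫🟫🟩⬜🟫🟫🟩⬜🟩🟦
⬜🟫🟩🟫⬜🟩🟩🔴⬛⬛
🟦🟩🟫⬛⬛🟩🟩⬜🟦🟫

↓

🟫🟩⬜🟩🟦
🟩🟩⬜⬛⬛
🟩🟩🔴🟦🟫
⬛⬛⬛⬛⬛
⬛⬛⬛⬛⬛

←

🟫🟫🟩⬜🟩
⬜🟩🟩⬜⬛
⬛🟩🔴⬜🟦
⬛⬛⬛⬛⬛
⬛⬛⬛⬛⬛

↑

🟩🟩🟩🟫⬛
🟫🟫🟩⬜🟩
⬜🟩🔴⬜⬛
⬛🟩🟩⬜🟦
⬛⬛⬛⬛⬛

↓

🟫🟫🟩⬜🟩
⬜🟩🟩⬜⬛
⬛🟩🔴⬜🟦
⬛⬛⬛⬛⬛
⬛⬛⬛⬛⬛

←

⬜🟫🟫🟩⬜
🟫⬜🟩🟩⬜
⬛⬛🔴🟩⬜
⬛⬛⬛⬛⬛
⬛⬛⬛⬛⬛

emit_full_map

🟫⬜🟩⬛🟩🟩🟩🟫⬛🟩
🟫🟫🟩⬜🟫🟫🟩⬜🟩🟦
⬜🟫🟩🟫⬜🟩🟩⬜⬛⬛
🟦🟩🟫⬛⬛🔴🟩⬜🟦🟫


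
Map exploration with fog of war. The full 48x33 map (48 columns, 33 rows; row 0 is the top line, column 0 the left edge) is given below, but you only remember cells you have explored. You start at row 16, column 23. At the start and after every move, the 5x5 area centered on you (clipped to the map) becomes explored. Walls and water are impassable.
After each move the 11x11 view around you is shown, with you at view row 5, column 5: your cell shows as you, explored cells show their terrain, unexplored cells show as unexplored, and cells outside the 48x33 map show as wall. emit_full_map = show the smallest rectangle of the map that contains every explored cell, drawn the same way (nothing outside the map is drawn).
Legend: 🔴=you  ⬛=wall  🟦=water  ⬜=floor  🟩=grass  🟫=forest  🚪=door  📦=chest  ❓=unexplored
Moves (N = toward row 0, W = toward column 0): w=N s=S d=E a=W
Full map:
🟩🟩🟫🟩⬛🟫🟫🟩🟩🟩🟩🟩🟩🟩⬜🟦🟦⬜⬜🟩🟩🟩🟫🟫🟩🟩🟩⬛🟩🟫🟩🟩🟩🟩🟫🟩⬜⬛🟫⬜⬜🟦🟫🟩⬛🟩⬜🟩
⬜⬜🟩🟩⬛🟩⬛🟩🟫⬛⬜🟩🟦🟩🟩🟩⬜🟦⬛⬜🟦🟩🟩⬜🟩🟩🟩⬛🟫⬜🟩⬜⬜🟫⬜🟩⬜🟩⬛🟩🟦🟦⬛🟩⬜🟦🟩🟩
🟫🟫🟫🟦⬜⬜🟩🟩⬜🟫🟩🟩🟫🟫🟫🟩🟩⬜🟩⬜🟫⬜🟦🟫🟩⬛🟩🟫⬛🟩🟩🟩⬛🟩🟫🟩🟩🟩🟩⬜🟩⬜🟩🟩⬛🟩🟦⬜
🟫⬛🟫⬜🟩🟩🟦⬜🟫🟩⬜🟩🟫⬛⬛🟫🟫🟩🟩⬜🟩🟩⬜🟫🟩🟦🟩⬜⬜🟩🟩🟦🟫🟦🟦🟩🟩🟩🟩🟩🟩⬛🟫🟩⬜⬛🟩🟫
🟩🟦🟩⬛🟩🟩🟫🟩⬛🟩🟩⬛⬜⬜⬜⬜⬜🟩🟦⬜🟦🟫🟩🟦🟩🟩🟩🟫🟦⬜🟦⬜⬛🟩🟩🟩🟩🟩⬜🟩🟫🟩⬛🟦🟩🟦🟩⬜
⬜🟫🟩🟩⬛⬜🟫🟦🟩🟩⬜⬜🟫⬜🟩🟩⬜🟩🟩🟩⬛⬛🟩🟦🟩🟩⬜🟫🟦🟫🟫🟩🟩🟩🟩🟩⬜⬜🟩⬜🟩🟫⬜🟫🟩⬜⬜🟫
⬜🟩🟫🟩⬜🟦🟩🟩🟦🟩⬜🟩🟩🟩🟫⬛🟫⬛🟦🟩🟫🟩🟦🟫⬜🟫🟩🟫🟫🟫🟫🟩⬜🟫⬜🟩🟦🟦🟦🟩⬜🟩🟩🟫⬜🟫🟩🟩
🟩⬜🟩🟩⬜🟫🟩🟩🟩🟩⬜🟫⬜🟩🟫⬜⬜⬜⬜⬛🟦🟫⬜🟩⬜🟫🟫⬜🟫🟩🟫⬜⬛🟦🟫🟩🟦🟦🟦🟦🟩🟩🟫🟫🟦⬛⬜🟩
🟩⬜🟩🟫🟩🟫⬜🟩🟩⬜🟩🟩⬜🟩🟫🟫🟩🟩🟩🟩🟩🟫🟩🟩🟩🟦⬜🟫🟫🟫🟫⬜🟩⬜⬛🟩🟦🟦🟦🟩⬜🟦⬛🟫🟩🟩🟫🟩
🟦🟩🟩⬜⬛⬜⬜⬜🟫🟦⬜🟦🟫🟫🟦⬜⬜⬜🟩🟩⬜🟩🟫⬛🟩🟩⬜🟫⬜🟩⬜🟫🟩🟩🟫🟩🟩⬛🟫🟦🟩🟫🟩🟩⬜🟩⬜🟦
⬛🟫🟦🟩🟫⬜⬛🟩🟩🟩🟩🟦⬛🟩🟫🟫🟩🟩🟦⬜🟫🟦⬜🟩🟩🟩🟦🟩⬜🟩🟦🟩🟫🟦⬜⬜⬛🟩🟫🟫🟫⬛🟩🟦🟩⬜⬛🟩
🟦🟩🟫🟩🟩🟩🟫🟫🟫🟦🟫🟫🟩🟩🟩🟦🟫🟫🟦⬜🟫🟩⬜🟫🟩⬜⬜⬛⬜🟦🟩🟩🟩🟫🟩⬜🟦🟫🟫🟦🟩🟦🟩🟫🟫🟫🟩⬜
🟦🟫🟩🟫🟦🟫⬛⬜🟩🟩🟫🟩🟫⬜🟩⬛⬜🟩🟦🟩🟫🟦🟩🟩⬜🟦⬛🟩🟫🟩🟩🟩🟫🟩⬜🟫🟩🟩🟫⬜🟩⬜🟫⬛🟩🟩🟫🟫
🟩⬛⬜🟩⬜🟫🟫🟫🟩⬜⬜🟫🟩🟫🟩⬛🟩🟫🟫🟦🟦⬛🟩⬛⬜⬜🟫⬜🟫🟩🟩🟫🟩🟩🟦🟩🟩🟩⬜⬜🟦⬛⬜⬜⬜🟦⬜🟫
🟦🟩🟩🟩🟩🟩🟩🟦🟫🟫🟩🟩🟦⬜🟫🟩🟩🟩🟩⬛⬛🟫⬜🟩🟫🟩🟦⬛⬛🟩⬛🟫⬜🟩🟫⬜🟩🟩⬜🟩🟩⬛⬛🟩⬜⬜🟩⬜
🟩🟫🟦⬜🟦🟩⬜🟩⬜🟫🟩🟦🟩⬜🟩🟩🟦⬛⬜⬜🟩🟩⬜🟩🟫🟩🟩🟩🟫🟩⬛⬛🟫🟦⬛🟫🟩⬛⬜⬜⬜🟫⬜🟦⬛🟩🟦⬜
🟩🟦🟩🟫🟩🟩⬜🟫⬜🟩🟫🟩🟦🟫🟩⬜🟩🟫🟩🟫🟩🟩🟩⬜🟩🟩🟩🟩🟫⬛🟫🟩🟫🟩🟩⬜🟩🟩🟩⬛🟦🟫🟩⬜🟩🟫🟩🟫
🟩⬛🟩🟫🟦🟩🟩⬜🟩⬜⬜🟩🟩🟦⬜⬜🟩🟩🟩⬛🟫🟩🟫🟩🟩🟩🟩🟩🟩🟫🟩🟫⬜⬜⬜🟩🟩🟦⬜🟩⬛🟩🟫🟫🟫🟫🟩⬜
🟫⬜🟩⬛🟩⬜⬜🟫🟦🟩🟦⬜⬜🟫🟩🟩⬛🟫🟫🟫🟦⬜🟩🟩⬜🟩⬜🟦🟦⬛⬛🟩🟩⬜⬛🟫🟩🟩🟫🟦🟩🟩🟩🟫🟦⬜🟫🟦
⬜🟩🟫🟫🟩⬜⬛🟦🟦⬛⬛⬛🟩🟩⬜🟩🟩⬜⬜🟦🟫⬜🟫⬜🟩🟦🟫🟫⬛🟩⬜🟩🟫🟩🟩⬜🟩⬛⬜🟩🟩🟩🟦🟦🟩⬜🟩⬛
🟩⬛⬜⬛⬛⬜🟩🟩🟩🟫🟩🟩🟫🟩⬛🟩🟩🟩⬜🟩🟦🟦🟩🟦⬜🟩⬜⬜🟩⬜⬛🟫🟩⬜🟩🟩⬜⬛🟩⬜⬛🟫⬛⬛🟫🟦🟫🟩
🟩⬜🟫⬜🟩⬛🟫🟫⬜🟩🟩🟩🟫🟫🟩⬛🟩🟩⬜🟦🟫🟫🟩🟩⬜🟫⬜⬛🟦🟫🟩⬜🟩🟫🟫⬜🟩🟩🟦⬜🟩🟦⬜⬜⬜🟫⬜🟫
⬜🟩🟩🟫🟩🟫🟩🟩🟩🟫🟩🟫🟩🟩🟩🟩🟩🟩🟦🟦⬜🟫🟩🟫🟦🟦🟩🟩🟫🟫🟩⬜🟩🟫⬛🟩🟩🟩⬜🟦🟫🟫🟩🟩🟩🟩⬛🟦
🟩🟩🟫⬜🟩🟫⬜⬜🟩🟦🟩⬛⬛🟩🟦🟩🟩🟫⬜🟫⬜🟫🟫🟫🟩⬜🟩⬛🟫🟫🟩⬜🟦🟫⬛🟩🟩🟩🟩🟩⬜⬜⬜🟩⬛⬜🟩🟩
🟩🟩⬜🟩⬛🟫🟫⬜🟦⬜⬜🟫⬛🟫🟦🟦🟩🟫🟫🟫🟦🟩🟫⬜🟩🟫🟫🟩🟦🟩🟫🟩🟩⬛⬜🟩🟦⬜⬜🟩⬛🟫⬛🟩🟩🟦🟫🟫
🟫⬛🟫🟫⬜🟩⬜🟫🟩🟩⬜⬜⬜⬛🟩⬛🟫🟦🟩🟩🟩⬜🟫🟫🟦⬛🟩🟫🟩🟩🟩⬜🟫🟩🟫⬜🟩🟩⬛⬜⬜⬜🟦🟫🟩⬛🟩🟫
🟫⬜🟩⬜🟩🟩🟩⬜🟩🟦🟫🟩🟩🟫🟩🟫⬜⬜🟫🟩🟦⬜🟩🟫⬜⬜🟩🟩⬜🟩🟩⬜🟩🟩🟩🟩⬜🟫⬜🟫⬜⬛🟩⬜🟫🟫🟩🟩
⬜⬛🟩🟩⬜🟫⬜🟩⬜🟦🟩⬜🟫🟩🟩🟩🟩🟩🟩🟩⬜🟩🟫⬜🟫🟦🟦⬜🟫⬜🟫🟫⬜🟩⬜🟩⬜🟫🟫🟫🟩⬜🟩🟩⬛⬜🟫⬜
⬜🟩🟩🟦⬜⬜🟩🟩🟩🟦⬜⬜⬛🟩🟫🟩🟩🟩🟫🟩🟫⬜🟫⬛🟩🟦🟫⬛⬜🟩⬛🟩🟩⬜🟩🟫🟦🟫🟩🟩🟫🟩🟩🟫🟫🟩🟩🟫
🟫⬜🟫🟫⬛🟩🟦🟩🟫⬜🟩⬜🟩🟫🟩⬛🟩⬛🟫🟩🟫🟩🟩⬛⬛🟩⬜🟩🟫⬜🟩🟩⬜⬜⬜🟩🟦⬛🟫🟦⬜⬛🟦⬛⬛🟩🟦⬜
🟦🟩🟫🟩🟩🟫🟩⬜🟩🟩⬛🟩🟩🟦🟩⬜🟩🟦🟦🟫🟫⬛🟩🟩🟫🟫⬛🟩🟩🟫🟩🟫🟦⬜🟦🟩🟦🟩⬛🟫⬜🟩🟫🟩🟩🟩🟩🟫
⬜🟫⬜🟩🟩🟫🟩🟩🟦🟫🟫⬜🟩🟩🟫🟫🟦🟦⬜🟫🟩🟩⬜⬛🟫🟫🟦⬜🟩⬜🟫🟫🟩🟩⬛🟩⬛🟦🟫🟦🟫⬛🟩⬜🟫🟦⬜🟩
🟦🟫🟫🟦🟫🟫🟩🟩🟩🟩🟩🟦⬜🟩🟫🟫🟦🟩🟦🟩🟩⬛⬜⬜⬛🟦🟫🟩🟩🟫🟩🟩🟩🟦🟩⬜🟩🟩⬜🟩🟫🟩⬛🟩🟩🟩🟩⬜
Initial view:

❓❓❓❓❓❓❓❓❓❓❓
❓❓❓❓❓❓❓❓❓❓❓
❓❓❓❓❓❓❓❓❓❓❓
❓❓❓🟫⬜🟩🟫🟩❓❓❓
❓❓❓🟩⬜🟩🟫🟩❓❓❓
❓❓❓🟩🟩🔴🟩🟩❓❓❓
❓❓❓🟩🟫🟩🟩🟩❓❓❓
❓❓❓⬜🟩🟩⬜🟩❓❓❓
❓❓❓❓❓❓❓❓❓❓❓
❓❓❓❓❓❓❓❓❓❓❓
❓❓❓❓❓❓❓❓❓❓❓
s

❓❓❓❓❓❓❓❓❓❓❓
❓❓❓❓❓❓❓❓❓❓❓
❓❓❓🟫⬜🟩🟫🟩❓❓❓
❓❓❓🟩⬜🟩🟫🟩❓❓❓
❓❓❓🟩🟩⬜🟩🟩❓❓❓
❓❓❓🟩🟫🔴🟩🟩❓❓❓
❓❓❓⬜🟩🟩⬜🟩❓❓❓
❓❓❓⬜🟫⬜🟩🟦❓❓❓
❓❓❓❓❓❓❓❓❓❓❓
❓❓❓❓❓❓❓❓❓❓❓
❓❓❓❓❓❓❓❓❓❓❓

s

❓❓❓❓❓❓❓❓❓❓❓
❓❓❓🟫⬜🟩🟫🟩❓❓❓
❓❓❓🟩⬜🟩🟫🟩❓❓❓
❓❓❓🟩🟩⬜🟩🟩❓❓❓
❓❓❓🟩🟫🟩🟩🟩❓❓❓
❓❓❓⬜🟩🔴⬜🟩❓❓❓
❓❓❓⬜🟫⬜🟩🟦❓❓❓
❓❓❓🟦🟩🟦⬜🟩❓❓❓
❓❓❓❓❓❓❓❓❓❓❓
❓❓❓❓❓❓❓❓❓❓❓
❓❓❓❓❓❓❓❓❓❓❓

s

❓❓❓🟫⬜🟩🟫🟩❓❓❓
❓❓❓🟩⬜🟩🟫🟩❓❓❓
❓❓❓🟩🟩⬜🟩🟩❓❓❓
❓❓❓🟩🟫🟩🟩🟩❓❓❓
❓❓❓⬜🟩🟩⬜🟩❓❓❓
❓❓❓⬜🟫🔴🟩🟦❓❓❓
❓❓❓🟦🟩🟦⬜🟩❓❓❓
❓❓❓🟫🟩🟩⬜🟫❓❓❓
❓❓❓❓❓❓❓❓❓❓❓
❓❓❓❓❓❓❓❓❓❓❓
❓❓❓❓❓❓❓❓❓❓❓

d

❓❓🟫⬜🟩🟫🟩❓❓❓❓
❓❓🟩⬜🟩🟫🟩❓❓❓❓
❓❓🟩🟩⬜🟩🟩❓❓❓❓
❓❓🟩🟫🟩🟩🟩🟩❓❓❓
❓❓⬜🟩🟩⬜🟩⬜❓❓❓
❓❓⬜🟫⬜🔴🟦🟫❓❓❓
❓❓🟦🟩🟦⬜🟩⬜❓❓❓
❓❓🟫🟩🟩⬜🟫⬜❓❓❓
❓❓❓❓❓❓❓❓❓❓❓
❓❓❓❓❓❓❓❓❓❓❓
❓❓❓❓❓❓❓❓❓❓❓

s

❓❓🟩⬜🟩🟫🟩❓❓❓❓
❓❓🟩🟩⬜🟩🟩❓❓❓❓
❓❓🟩🟫🟩🟩🟩🟩❓❓❓
❓❓⬜🟩🟩⬜🟩⬜❓❓❓
❓❓⬜🟫⬜🟩🟦🟫❓❓❓
❓❓🟦🟩🟦🔴🟩⬜❓❓❓
❓❓🟫🟩🟩⬜🟫⬜❓❓❓
❓❓❓🟩🟫🟦🟦🟩❓❓❓
❓❓❓❓❓❓❓❓❓❓❓
❓❓❓❓❓❓❓❓❓❓❓
❓❓❓❓❓❓❓❓❓❓❓

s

❓❓🟩🟩⬜🟩🟩❓❓❓❓
❓❓🟩🟫🟩🟩🟩🟩❓❓❓
❓❓⬜🟩🟩⬜🟩⬜❓❓❓
❓❓⬜🟫⬜🟩🟦🟫❓❓❓
❓❓🟦🟩🟦⬜🟩⬜❓❓❓
❓❓🟫🟩🟩🔴🟫⬜❓❓❓
❓❓❓🟩🟫🟦🟦🟩❓❓❓
❓❓❓🟫🟫🟩⬜🟩❓❓❓
❓❓❓❓❓❓❓❓❓❓❓
❓❓❓❓❓❓❓❓❓❓❓
❓❓❓❓❓❓❓❓❓❓❓

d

❓🟩🟩⬜🟩🟩❓❓❓❓❓
❓🟩🟫🟩🟩🟩🟩❓❓❓❓
❓⬜🟩🟩⬜🟩⬜❓❓❓❓
❓⬜🟫⬜🟩🟦🟫🟫❓❓❓
❓🟦🟩🟦⬜🟩⬜⬜❓❓❓
❓🟫🟩🟩⬜🔴⬜⬛❓❓❓
❓❓🟩🟫🟦🟦🟩🟩❓❓❓
❓❓🟫🟫🟩⬜🟩⬛❓❓❓
❓❓❓❓❓❓❓❓❓❓❓
❓❓❓❓❓❓❓❓❓❓❓
❓❓❓❓❓❓❓❓❓❓❓

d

🟩🟩⬜🟩🟩❓❓❓❓❓❓
🟩🟫🟩🟩🟩🟩❓❓❓❓❓
⬜🟩🟩⬜🟩⬜❓❓❓❓❓
⬜🟫⬜🟩🟦🟫🟫⬛❓❓❓
🟦🟩🟦⬜🟩⬜⬜🟩❓❓❓
🟫🟩🟩⬜🟫🔴⬛🟦❓❓❓
❓🟩🟫🟦🟦🟩🟩🟫❓❓❓
❓🟫🟫🟩⬜🟩⬛🟫❓❓❓
❓❓❓❓❓❓❓❓❓❓❓
❓❓❓❓❓❓❓❓❓❓❓
❓❓❓❓❓❓❓❓❓❓❓

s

🟩🟫🟩🟩🟩🟩❓❓❓❓❓
⬜🟩🟩⬜🟩⬜❓❓❓❓❓
⬜🟫⬜🟩🟦🟫🟫⬛❓❓❓
🟦🟩🟦⬜🟩⬜⬜🟩❓❓❓
🟫🟩🟩⬜🟫⬜⬛🟦❓❓❓
❓🟩🟫🟦🟦🔴🟩🟫❓❓❓
❓🟫🟫🟩⬜🟩⬛🟫❓❓❓
❓❓❓🟩🟫🟫🟩🟦❓❓❓
❓❓❓❓❓❓❓❓❓❓❓
❓❓❓❓❓❓❓❓❓❓❓
❓❓❓❓❓❓❓❓❓❓❓

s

⬜🟩🟩⬜🟩⬜❓❓❓❓❓
⬜🟫⬜🟩🟦🟫🟫⬛❓❓❓
🟦🟩🟦⬜🟩⬜⬜🟩❓❓❓
🟫🟩🟩⬜🟫⬜⬛🟦❓❓❓
❓🟩🟫🟦🟦🟩🟩🟫❓❓❓
❓🟫🟫🟩⬜🔴⬛🟫❓❓❓
❓❓❓🟩🟫🟫🟩🟦❓❓❓
❓❓❓🟦⬛🟩🟫🟩❓❓❓
❓❓❓❓❓❓❓❓❓❓❓
❓❓❓❓❓❓❓❓❓❓❓
❓❓❓❓❓❓❓❓❓❓❓

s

⬜🟫⬜🟩🟦🟫🟫⬛❓❓❓
🟦🟩🟦⬜🟩⬜⬜🟩❓❓❓
🟫🟩🟩⬜🟫⬜⬛🟦❓❓❓
❓🟩🟫🟦🟦🟩🟩🟫❓❓❓
❓🟫🟫🟩⬜🟩⬛🟫❓❓❓
❓❓❓🟩🟫🔴🟩🟦❓❓❓
❓❓❓🟦⬛🟩🟫🟩❓❓❓
❓❓❓⬜⬜🟩🟩⬜❓❓❓
❓❓❓❓❓❓❓❓❓❓❓
❓❓❓❓❓❓❓❓❓❓❓
❓❓❓❓❓❓❓❓❓❓❓

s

🟦🟩🟦⬜🟩⬜⬜🟩❓❓❓
🟫🟩🟩⬜🟫⬜⬛🟦❓❓❓
❓🟩🟫🟦🟦🟩🟩🟫❓❓❓
❓🟫🟫🟩⬜🟩⬛🟫❓❓❓
❓❓❓🟩🟫🟫🟩🟦❓❓❓
❓❓❓🟦⬛🔴🟫🟩❓❓❓
❓❓❓⬜⬜🟩🟩⬜❓❓❓
❓❓❓🟫🟦🟦⬜🟫❓❓❓
❓❓❓❓❓❓❓❓❓❓❓
❓❓❓❓❓❓❓❓❓❓❓
❓❓❓❓❓❓❓❓❓❓❓

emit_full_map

🟫⬜🟩🟫🟩❓❓❓
🟩⬜🟩🟫🟩❓❓❓
🟩🟩⬜🟩🟩❓❓❓
🟩🟫🟩🟩🟩🟩❓❓
⬜🟩🟩⬜🟩⬜❓❓
⬜🟫⬜🟩🟦🟫🟫⬛
🟦🟩🟦⬜🟩⬜⬜🟩
🟫🟩🟩⬜🟫⬜⬛🟦
❓🟩🟫🟦🟦🟩🟩🟫
❓🟫🟫🟩⬜🟩⬛🟫
❓❓❓🟩🟫🟫🟩🟦
❓❓❓🟦⬛🔴🟫🟩
❓❓❓⬜⬜🟩🟩⬜
❓❓❓🟫🟦🟦⬜🟫

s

🟫🟩🟩⬜🟫⬜⬛🟦❓❓❓
❓🟩🟫🟦🟦🟩🟩🟫❓❓❓
❓🟫🟫🟩⬜🟩⬛🟫❓❓❓
❓❓❓🟩🟫🟫🟩🟦❓❓❓
❓❓❓🟦⬛🟩🟫🟩❓❓❓
❓❓❓⬜⬜🔴🟩⬜❓❓❓
❓❓❓🟫🟦🟦⬜🟫❓❓❓
❓❓❓🟩🟦🟫⬛⬜❓❓❓
❓❓❓❓❓❓❓❓❓❓❓
❓❓❓❓❓❓❓❓❓❓❓
❓❓❓❓❓❓❓❓❓❓❓

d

🟩🟩⬜🟫⬜⬛🟦❓❓❓❓
🟩🟫🟦🟦🟩🟩🟫❓❓❓❓
🟫🟫🟩⬜🟩⬛🟫❓❓❓❓
❓❓🟩🟫🟫🟩🟦🟩❓❓❓
❓❓🟦⬛🟩🟫🟩🟩❓❓❓
❓❓⬜⬜🟩🔴⬜🟩❓❓❓
❓❓🟫🟦🟦⬜🟫⬜❓❓❓
❓❓🟩🟦🟫⬛⬜🟩❓❓❓
❓❓❓❓❓❓❓❓❓❓❓
❓❓❓❓❓❓❓❓❓❓❓
❓❓❓❓❓❓❓❓❓❓❓

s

🟩🟫🟦🟦🟩🟩🟫❓❓❓❓
🟫🟫🟩⬜🟩⬛🟫❓❓❓❓
❓❓🟩🟫🟫🟩🟦🟩❓❓❓
❓❓🟦⬛🟩🟫🟩🟩❓❓❓
❓❓⬜⬜🟩🟩⬜🟩❓❓❓
❓❓🟫🟦🟦🔴🟫⬜❓❓❓
❓❓🟩🟦🟫⬛⬜🟩❓❓❓
❓❓❓🟩⬜🟩🟫⬜❓❓❓
❓❓❓❓❓❓❓❓❓❓❓
❓❓❓❓❓❓❓❓❓❓❓
❓❓❓❓❓❓❓❓❓❓❓

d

🟫🟦🟦🟩🟩🟫❓❓❓❓❓
🟫🟩⬜🟩⬛🟫❓❓❓❓❓
❓🟩🟫🟫🟩🟦🟩❓❓❓❓
❓🟦⬛🟩🟫🟩🟩🟩❓❓❓
❓⬜⬜🟩🟩⬜🟩🟩❓❓❓
❓🟫🟦🟦⬜🔴⬜🟫❓❓❓
❓🟩🟦🟫⬛⬜🟩⬛❓❓❓
❓❓🟩⬜🟩🟫⬜🟩❓❓❓
❓❓❓❓❓❓❓❓❓❓❓
❓❓❓❓❓❓❓❓❓❓❓
❓❓❓❓❓❓❓❓❓❓❓

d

🟦🟦🟩🟩🟫❓❓❓❓❓❓
🟩⬜🟩⬛🟫❓❓❓❓❓❓
🟩🟫🟫🟩🟦🟩❓❓❓❓❓
🟦⬛🟩🟫🟩🟩🟩⬜❓❓❓
⬜⬜🟩🟩⬜🟩🟩⬜❓❓❓
🟫🟦🟦⬜🟫🔴🟫🟫❓❓❓
🟩🟦🟫⬛⬜🟩⬛🟩❓❓❓
❓🟩⬜🟩🟫⬜🟩🟩❓❓❓
❓❓❓❓❓❓❓❓❓❓❓
❓❓❓❓❓❓❓❓❓❓❓
❓❓❓❓❓❓❓❓❓❓❓

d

🟦🟩🟩🟫❓❓❓❓❓❓❓
⬜🟩⬛🟫❓❓❓❓❓❓❓
🟫🟫🟩🟦🟩❓❓❓❓❓❓
⬛🟩🟫🟩🟩🟩⬜🟫❓❓❓
⬜🟩🟩⬜🟩🟩⬜🟩❓❓❓
🟦🟦⬜🟫⬜🔴🟫⬜❓❓❓
🟦🟫⬛⬜🟩⬛🟩🟩❓❓❓
🟩⬜🟩🟫⬜🟩🟩⬜❓❓❓
❓❓❓❓❓❓❓❓❓❓❓
❓❓❓❓❓❓❓❓❓❓❓
❓❓❓❓❓❓❓❓❓❓❓

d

🟩🟩🟫❓❓❓❓❓❓❓❓
🟩⬛🟫❓❓❓❓❓❓❓❓
🟫🟩🟦🟩❓❓❓❓❓❓❓
🟩🟫🟩🟩🟩⬜🟫🟩❓❓❓
🟩🟩⬜🟩🟩⬜🟩🟩❓❓❓
🟦⬜🟫⬜🟫🔴⬜🟩❓❓❓
🟫⬛⬜🟩⬛🟩🟩⬜❓❓❓
⬜🟩🟫⬜🟩🟩⬜⬜❓❓❓
❓❓❓❓❓❓❓❓❓❓❓
❓❓❓❓❓❓❓❓❓❓❓
❓❓❓❓❓❓❓❓❓❓❓

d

🟩🟫❓❓❓❓❓❓❓❓❓
⬛🟫❓❓❓❓❓❓❓❓❓
🟩🟦🟩❓❓❓❓❓❓❓❓
🟫🟩🟩🟩⬜🟫🟩🟫❓❓❓
🟩⬜🟩🟩⬜🟩🟩🟩❓❓❓
⬜🟫⬜🟫🟫🔴🟩⬜❓❓❓
⬛⬜🟩⬛🟩🟩⬜🟩❓❓❓
🟩🟫⬜🟩🟩⬜⬜⬜❓❓❓
❓❓❓❓❓❓❓❓❓❓❓
❓❓❓❓❓❓❓❓❓❓❓
❓❓❓❓❓❓❓❓❓❓❓

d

🟫❓❓❓❓❓❓❓❓❓❓
🟫❓❓❓❓❓❓❓❓❓❓
🟦🟩❓❓❓❓❓❓❓❓❓
🟩🟩🟩⬜🟫🟩🟫⬜❓❓❓
⬜🟩🟩⬜🟩🟩🟩🟩❓❓❓
🟫⬜🟫🟫⬜🔴⬜🟩❓❓❓
⬜🟩⬛🟩🟩⬜🟩🟫❓❓❓
🟫⬜🟩🟩⬜⬜⬜🟩❓❓❓
❓❓❓❓❓❓❓❓❓❓❓
❓❓❓❓❓❓❓❓❓❓❓
❓❓❓❓❓❓❓❓❓❓❓

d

❓❓❓❓❓❓❓❓❓❓❓
❓❓❓❓❓❓❓❓❓❓❓
🟩❓❓❓❓❓❓❓❓❓❓
🟩🟩⬜🟫🟩🟫⬜🟩❓❓❓
🟩🟩⬜🟩🟩🟩🟩⬜❓❓❓
⬜🟫🟫⬜🟩🔴🟩⬜❓❓❓
🟩⬛🟩🟩⬜🟩🟫🟦❓❓❓
⬜🟩🟩⬜⬜⬜🟩🟦❓❓❓
❓❓❓❓❓❓❓❓❓❓❓
❓❓❓❓❓❓❓❓❓❓❓
❓❓❓❓❓❓❓❓❓❓❓

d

❓❓❓❓❓❓❓❓❓❓❓
❓❓❓❓❓❓❓❓❓❓❓
❓❓❓❓❓❓❓❓❓❓❓
🟩⬜🟫🟩🟫⬜🟩🟩❓❓❓
🟩⬜🟩🟩🟩🟩⬜🟫❓❓❓
🟫🟫⬜🟩⬜🔴⬜🟫❓❓❓
⬛🟩🟩⬜🟩🟫🟦🟫❓❓❓
🟩🟩⬜⬜⬜🟩🟦⬛❓❓❓
❓❓❓❓❓❓❓❓❓❓❓
❓❓❓❓❓❓❓❓❓❓❓
❓❓❓❓❓❓❓❓❓❓❓

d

❓❓❓❓❓❓❓❓❓❓❓
❓❓❓❓❓❓❓❓❓❓❓
❓❓❓❓❓❓❓❓❓❓❓
⬜🟫🟩🟫⬜🟩🟩⬛❓❓❓
⬜🟩🟩🟩🟩⬜🟫⬜❓❓❓
🟫⬜🟩⬜🟩🔴🟫🟫❓❓❓
🟩🟩⬜🟩🟫🟦🟫🟩❓❓❓
🟩⬜⬜⬜🟩🟦⬛🟫❓❓❓
❓❓❓❓❓❓❓❓❓❓❓
❓❓❓❓❓❓❓❓❓❓❓
❓❓❓❓❓❓❓❓❓❓❓

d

❓❓❓❓❓❓❓❓❓❓❓
❓❓❓❓❓❓❓❓❓❓❓
❓❓❓❓❓❓❓❓❓❓❓
🟫🟩🟫⬜🟩🟩⬛⬜❓❓❓
🟩🟩🟩🟩⬜🟫⬜🟫❓❓❓
⬜🟩⬜🟩⬜🔴🟫🟫❓❓❓
🟩⬜🟩🟫🟦🟫🟩🟩❓❓❓
⬜⬜⬜🟩🟦⬛🟫🟦❓❓❓
❓❓❓❓❓❓❓❓❓❓❓
❓❓❓❓❓❓❓❓❓❓❓
❓❓❓❓❓❓❓❓❓❓❓

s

❓❓❓❓❓❓❓❓❓❓❓
❓❓❓❓❓❓❓❓❓❓❓
🟫🟩🟫⬜🟩🟩⬛⬜❓❓❓
🟩🟩🟩🟩⬜🟫⬜🟫❓❓❓
⬜🟩⬜🟩⬜🟫🟫🟫❓❓❓
🟩⬜🟩🟫🟦🔴🟩🟩❓❓❓
⬜⬜⬜🟩🟦⬛🟫🟦❓❓❓
❓❓❓🟩🟦🟩⬛🟫❓❓❓
❓❓❓❓❓❓❓❓❓❓❓
❓❓❓❓❓❓❓❓❓❓❓
⬛⬛⬛⬛⬛⬛⬛⬛⬛⬛⬛

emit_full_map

🟫⬜🟩🟫🟩❓❓❓❓❓❓❓❓❓❓❓❓❓❓
🟩⬜🟩🟫🟩❓❓❓❓❓❓❓❓❓❓❓❓❓❓
🟩🟩⬜🟩🟩❓❓❓❓❓❓❓❓❓❓❓❓❓❓
🟩🟫🟩🟩🟩🟩❓❓❓❓❓❓❓❓❓❓❓❓❓
⬜🟩🟩⬜🟩⬜❓❓❓❓❓❓❓❓❓❓❓❓❓
⬜🟫⬜🟩🟦🟫🟫⬛❓❓❓❓❓❓❓❓❓❓❓
🟦🟩🟦⬜🟩⬜⬜🟩❓❓❓❓❓❓❓❓❓❓❓
🟫🟩🟩⬜🟫⬜⬛🟦❓❓❓❓❓❓❓❓❓❓❓
❓🟩🟫🟦🟦🟩🟩🟫❓❓❓❓❓❓❓❓❓❓❓
❓🟫🟫🟩⬜🟩⬛🟫❓❓❓❓❓❓❓❓❓❓❓
❓❓❓🟩🟫🟫🟩🟦🟩❓❓❓❓❓❓❓❓❓❓
❓❓❓🟦⬛🟩🟫🟩🟩🟩⬜🟫🟩🟫⬜🟩🟩⬛⬜
❓❓❓⬜⬜🟩🟩⬜🟩🟩⬜🟩🟩🟩🟩⬜🟫⬜🟫
❓❓❓🟫🟦🟦⬜🟫⬜🟫🟫⬜🟩⬜🟩⬜🟫🟫🟫
❓❓❓🟩🟦🟫⬛⬜🟩⬛🟩🟩⬜🟩🟫🟦🔴🟩🟩
❓❓❓❓🟩⬜🟩🟫⬜🟩🟩⬜⬜⬜🟩🟦⬛🟫🟦
❓❓❓❓❓❓❓❓❓❓❓❓❓❓🟩🟦🟩⬛🟫


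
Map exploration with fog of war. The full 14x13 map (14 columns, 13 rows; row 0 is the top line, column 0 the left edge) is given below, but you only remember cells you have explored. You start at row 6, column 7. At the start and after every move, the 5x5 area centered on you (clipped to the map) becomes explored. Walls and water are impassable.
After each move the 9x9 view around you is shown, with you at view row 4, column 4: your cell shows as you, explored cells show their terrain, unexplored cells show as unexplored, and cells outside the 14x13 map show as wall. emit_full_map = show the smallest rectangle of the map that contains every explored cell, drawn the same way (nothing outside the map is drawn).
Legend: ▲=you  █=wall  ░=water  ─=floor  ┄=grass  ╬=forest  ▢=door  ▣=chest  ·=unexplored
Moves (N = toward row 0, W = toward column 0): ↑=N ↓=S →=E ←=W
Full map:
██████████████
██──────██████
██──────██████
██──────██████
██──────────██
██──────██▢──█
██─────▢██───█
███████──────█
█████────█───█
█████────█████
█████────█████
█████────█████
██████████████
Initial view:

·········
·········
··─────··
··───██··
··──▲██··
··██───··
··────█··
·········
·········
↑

·········
·········
··───██··
··─────··
··──▲██··
··──▢██··
··██───··
··────█··
·········

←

·········
·········
··────██·
··──────·
··──▲─██·
··───▢██·
··███───·
···────█·
·········

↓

·········
··────██·
··──────·
··────██·
··──▲▢██·
··███───·
··█────█·
·········
·········

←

·········
···────██
··───────
··─────██
··──▲─▢██
··████───
··██────█
·········
·········

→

·········
··────██·
·───────·
·─────██·
·───▲▢██·
·████───·
·██────█·
·········
·········

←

·········
···────██
··───────
··─────██
··──▲─▢██
··████───
··██────█
·········
·········

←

·········
····────█
··───────
··──────█
··──▲──▢█
··█████──
··███────
·········
·········

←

█········
█····────
█·█──────
█·█──────
█·█─▲───▢
█·██████─
█·████───
█········
█········

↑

█········
█········
█·█──────
█·█──────
█·█─▲────
█·█─────▢
█·██████─
█·████───
█········

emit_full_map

█──────██
█────────
█─▲────██
█─────▢██
██████───
████────█

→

·········
·········
·█──────█
·█───────
·█──▲───█
·█─────▢█
·██████──
·████────
·········

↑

·········
·········
··─────··
·█──────█
·█──▲────
·█──────█
·█─────▢█
·██████──
·████────

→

·········
·········
·──────··
█──────██
█───▲────
█──────██
█─────▢██
██████───
████────█

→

·········
·········
──────█··
──────██·
────▲───·
──────██·
─────▢██·
█████───·
███────█·

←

·········
·········
·──────█·
█──────██
█───▲────
█──────██
█─────▢██
██████───
████────█

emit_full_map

·──────█·
█──────██
█───▲────
█──────██
█─────▢██
██████───
████────█


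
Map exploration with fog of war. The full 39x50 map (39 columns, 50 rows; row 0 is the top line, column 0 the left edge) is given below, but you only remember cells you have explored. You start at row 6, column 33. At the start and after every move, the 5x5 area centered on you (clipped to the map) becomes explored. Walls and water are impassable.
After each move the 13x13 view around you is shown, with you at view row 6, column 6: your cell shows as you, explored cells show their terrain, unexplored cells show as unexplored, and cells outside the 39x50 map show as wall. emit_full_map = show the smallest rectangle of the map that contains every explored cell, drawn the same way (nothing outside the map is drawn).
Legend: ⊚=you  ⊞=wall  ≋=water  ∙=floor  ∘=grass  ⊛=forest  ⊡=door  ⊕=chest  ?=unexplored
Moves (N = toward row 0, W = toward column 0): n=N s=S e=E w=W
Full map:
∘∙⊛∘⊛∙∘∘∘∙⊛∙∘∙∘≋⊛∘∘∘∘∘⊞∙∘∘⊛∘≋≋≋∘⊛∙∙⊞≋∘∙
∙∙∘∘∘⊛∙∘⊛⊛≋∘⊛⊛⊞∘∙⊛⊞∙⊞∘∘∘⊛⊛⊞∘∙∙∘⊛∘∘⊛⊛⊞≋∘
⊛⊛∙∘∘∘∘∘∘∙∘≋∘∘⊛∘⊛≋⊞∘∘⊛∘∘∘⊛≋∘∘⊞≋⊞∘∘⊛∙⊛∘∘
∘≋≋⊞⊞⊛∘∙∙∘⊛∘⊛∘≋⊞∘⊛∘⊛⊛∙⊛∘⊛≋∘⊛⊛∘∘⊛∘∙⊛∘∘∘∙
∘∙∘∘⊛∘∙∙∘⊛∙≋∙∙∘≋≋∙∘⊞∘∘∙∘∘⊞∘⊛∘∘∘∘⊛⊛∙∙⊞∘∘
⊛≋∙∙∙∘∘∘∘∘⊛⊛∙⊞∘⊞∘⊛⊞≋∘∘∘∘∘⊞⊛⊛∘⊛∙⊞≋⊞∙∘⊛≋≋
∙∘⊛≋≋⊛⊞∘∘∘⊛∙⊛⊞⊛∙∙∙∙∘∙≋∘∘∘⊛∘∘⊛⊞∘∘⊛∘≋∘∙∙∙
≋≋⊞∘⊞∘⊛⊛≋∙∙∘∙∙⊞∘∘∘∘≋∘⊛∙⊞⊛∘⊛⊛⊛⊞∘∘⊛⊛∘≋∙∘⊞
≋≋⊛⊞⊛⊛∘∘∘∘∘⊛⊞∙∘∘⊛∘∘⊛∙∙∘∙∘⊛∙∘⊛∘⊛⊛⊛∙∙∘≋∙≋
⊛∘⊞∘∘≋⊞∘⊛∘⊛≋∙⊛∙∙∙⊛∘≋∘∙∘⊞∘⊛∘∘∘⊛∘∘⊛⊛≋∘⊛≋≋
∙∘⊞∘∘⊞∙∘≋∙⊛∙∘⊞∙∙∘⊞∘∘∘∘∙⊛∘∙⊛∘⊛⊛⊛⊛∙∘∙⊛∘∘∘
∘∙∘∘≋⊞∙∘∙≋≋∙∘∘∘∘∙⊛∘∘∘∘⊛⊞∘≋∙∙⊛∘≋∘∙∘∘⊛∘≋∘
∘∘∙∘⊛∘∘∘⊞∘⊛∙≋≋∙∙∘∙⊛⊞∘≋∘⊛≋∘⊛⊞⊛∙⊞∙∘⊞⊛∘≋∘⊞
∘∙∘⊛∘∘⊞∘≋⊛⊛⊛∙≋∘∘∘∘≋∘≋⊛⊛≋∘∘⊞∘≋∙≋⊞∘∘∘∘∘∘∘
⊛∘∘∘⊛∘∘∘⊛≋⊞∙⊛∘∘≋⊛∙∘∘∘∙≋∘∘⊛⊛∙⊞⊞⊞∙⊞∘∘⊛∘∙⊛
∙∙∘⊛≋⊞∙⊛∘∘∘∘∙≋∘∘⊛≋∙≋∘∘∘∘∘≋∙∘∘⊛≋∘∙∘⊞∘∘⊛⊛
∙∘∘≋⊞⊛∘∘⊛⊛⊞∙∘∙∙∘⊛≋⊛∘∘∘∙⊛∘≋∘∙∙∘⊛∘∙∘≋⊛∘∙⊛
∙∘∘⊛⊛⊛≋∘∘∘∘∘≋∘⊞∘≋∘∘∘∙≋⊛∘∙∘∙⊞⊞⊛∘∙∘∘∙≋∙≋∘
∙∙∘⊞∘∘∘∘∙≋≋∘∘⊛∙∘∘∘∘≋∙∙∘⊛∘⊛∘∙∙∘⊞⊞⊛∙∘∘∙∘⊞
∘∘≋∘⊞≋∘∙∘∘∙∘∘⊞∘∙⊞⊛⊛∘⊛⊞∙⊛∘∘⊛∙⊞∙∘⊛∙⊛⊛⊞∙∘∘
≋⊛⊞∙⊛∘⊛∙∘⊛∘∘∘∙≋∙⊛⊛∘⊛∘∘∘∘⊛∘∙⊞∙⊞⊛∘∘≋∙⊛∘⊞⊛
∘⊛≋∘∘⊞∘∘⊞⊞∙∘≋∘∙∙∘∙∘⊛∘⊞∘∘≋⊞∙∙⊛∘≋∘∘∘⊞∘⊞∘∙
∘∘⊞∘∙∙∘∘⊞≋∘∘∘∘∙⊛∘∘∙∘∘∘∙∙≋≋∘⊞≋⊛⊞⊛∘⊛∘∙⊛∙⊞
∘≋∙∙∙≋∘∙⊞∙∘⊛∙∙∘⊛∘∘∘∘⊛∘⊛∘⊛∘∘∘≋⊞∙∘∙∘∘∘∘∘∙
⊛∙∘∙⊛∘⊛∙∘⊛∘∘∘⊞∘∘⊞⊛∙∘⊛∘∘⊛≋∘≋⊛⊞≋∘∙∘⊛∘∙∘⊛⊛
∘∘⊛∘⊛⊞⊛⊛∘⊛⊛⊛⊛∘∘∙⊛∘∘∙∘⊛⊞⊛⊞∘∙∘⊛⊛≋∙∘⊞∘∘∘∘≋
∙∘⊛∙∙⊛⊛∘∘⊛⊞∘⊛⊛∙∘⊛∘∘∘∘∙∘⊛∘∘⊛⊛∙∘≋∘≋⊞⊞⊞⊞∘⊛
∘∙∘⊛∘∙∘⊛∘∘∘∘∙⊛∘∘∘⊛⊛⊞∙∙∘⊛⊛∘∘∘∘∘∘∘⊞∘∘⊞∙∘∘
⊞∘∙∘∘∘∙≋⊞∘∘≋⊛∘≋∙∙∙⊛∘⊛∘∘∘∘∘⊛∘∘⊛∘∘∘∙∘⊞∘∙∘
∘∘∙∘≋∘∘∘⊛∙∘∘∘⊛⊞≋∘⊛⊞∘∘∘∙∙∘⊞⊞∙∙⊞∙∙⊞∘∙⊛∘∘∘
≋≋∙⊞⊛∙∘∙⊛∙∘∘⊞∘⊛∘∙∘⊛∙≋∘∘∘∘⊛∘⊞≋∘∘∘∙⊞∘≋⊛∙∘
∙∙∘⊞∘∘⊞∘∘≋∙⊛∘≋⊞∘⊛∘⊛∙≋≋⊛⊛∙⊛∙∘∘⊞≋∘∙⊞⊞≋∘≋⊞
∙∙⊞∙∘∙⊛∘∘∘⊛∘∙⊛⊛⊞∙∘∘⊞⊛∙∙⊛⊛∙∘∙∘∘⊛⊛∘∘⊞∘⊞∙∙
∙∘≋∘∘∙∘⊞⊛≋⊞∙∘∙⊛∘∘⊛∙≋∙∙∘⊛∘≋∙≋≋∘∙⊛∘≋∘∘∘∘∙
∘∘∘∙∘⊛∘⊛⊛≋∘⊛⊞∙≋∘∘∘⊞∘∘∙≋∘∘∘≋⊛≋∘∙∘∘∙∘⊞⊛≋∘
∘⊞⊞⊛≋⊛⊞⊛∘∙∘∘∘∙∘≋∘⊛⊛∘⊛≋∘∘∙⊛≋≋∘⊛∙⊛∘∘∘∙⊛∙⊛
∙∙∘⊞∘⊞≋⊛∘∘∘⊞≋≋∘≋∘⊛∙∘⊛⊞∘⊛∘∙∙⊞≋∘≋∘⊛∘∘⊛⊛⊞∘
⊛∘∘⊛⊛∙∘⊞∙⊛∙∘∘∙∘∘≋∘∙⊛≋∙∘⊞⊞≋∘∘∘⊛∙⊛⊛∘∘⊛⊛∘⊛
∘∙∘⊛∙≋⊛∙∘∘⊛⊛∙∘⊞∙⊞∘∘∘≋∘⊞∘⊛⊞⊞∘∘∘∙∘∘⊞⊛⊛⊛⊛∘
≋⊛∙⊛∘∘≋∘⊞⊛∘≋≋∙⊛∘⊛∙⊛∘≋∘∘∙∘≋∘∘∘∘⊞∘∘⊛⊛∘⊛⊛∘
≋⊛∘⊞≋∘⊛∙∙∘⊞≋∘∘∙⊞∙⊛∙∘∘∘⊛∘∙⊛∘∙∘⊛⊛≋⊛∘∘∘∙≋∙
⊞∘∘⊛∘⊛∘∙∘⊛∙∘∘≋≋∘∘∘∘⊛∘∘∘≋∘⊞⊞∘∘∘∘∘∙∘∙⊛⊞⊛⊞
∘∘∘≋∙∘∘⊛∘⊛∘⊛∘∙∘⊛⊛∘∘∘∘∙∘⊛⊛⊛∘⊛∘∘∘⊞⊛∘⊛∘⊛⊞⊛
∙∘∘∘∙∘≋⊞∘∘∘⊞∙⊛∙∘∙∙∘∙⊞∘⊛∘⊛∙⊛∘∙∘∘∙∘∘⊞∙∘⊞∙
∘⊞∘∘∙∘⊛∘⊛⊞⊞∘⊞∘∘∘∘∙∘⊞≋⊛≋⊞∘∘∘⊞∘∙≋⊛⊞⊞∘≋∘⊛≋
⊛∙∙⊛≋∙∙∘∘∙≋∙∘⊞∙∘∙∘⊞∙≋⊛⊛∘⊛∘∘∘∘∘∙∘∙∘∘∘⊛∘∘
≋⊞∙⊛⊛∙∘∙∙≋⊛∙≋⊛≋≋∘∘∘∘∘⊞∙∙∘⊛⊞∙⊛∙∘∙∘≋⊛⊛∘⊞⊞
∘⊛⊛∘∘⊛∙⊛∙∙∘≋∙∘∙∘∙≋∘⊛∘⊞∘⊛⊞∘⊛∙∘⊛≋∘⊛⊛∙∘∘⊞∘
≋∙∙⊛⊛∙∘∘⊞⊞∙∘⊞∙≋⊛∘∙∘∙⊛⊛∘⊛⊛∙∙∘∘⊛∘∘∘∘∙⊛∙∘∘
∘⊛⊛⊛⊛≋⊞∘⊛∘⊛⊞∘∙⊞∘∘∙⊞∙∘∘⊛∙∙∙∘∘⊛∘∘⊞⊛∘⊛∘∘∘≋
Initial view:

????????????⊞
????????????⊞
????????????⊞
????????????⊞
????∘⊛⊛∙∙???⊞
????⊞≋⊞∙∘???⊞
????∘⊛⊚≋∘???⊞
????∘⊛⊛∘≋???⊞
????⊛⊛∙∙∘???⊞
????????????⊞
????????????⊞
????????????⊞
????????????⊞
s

????????????⊞
????????????⊞
????????????⊞
????∘⊛⊛∙∙???⊞
????⊞≋⊞∙∘???⊞
????∘⊛∘≋∘???⊞
????∘⊛⊚∘≋???⊞
????⊛⊛∙∙∘???⊞
????∘⊛⊛≋∘???⊞
????????????⊞
????????????⊞
????????????⊞
????????????⊞

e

???????????⊞⊞
???????????⊞⊞
???????????⊞⊞
???∘⊛⊛∙∙???⊞⊞
???⊞≋⊞∙∘⊛??⊞⊞
???∘⊛∘≋∘∙??⊞⊞
???∘⊛⊛⊚≋∙??⊞⊞
???⊛⊛∙∙∘≋??⊞⊞
???∘⊛⊛≋∘⊛??⊞⊞
???????????⊞⊞
???????????⊞⊞
???????????⊞⊞
???????????⊞⊞

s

???????????⊞⊞
???????????⊞⊞
???∘⊛⊛∙∙???⊞⊞
???⊞≋⊞∙∘⊛??⊞⊞
???∘⊛∘≋∘∙??⊞⊞
???∘⊛⊛∘≋∙??⊞⊞
???⊛⊛∙⊚∘≋??⊞⊞
???∘⊛⊛≋∘⊛??⊞⊞
????∙∘∙⊛∘??⊞⊞
???????????⊞⊞
???????????⊞⊞
???????????⊞⊞
???????????⊞⊞

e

??????????⊞⊞⊞
??????????⊞⊞⊞
??∘⊛⊛∙∙???⊞⊞⊞
??⊞≋⊞∙∘⊛??⊞⊞⊞
??∘⊛∘≋∘∙∙?⊞⊞⊞
??∘⊛⊛∘≋∙∘?⊞⊞⊞
??⊛⊛∙∙⊚≋∙?⊞⊞⊞
??∘⊛⊛≋∘⊛≋?⊞⊞⊞
???∙∘∙⊛∘∘?⊞⊞⊞
??????????⊞⊞⊞
??????????⊞⊞⊞
??????????⊞⊞⊞
??????????⊞⊞⊞

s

??????????⊞⊞⊞
??∘⊛⊛∙∙???⊞⊞⊞
??⊞≋⊞∙∘⊛??⊞⊞⊞
??∘⊛∘≋∘∙∙?⊞⊞⊞
??∘⊛⊛∘≋∙∘?⊞⊞⊞
??⊛⊛∙∙∘≋∙?⊞⊞⊞
??∘⊛⊛≋⊚⊛≋?⊞⊞⊞
???∙∘∙⊛∘∘?⊞⊞⊞
????∘∘⊛∘≋?⊞⊞⊞
??????????⊞⊞⊞
??????????⊞⊞⊞
??????????⊞⊞⊞
??????????⊞⊞⊞

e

?????????⊞⊞⊞⊞
?∘⊛⊛∙∙???⊞⊞⊞⊞
?⊞≋⊞∙∘⊛??⊞⊞⊞⊞
?∘⊛∘≋∘∙∙?⊞⊞⊞⊞
?∘⊛⊛∘≋∙∘⊞⊞⊞⊞⊞
?⊛⊛∙∙∘≋∙≋⊞⊞⊞⊞
?∘⊛⊛≋∘⊚≋≋⊞⊞⊞⊞
??∙∘∙⊛∘∘∘⊞⊞⊞⊞
???∘∘⊛∘≋∘⊞⊞⊞⊞
?????????⊞⊞⊞⊞
?????????⊞⊞⊞⊞
?????????⊞⊞⊞⊞
?????????⊞⊞⊞⊞

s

?∘⊛⊛∙∙???⊞⊞⊞⊞
?⊞≋⊞∙∘⊛??⊞⊞⊞⊞
?∘⊛∘≋∘∙∙?⊞⊞⊞⊞
?∘⊛⊛∘≋∙∘⊞⊞⊞⊞⊞
?⊛⊛∙∙∘≋∙≋⊞⊞⊞⊞
?∘⊛⊛≋∘⊛≋≋⊞⊞⊞⊞
??∙∘∙⊛⊚∘∘⊞⊞⊞⊞
???∘∘⊛∘≋∘⊞⊞⊞⊞
????⊛∘≋∘⊞⊞⊞⊞⊞
?????????⊞⊞⊞⊞
?????????⊞⊞⊞⊞
?????????⊞⊞⊞⊞
?????????⊞⊞⊞⊞

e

∘⊛⊛∙∙???⊞⊞⊞⊞⊞
⊞≋⊞∙∘⊛??⊞⊞⊞⊞⊞
∘⊛∘≋∘∙∙?⊞⊞⊞⊞⊞
∘⊛⊛∘≋∙∘⊞⊞⊞⊞⊞⊞
⊛⊛∙∙∘≋∙≋⊞⊞⊞⊞⊞
∘⊛⊛≋∘⊛≋≋⊞⊞⊞⊞⊞
?∙∘∙⊛∘⊚∘⊞⊞⊞⊞⊞
??∘∘⊛∘≋∘⊞⊞⊞⊞⊞
???⊛∘≋∘⊞⊞⊞⊞⊞⊞
????????⊞⊞⊞⊞⊞
????????⊞⊞⊞⊞⊞
????????⊞⊞⊞⊞⊞
????????⊞⊞⊞⊞⊞

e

⊛⊛∙∙???⊞⊞⊞⊞⊞⊞
≋⊞∙∘⊛??⊞⊞⊞⊞⊞⊞
⊛∘≋∘∙∙?⊞⊞⊞⊞⊞⊞
⊛⊛∘≋∙∘⊞⊞⊞⊞⊞⊞⊞
⊛∙∙∘≋∙≋⊞⊞⊞⊞⊞⊞
⊛⊛≋∘⊛≋≋⊞⊞⊞⊞⊞⊞
∙∘∙⊛∘∘⊚⊞⊞⊞⊞⊞⊞
?∘∘⊛∘≋∘⊞⊞⊞⊞⊞⊞
??⊛∘≋∘⊞⊞⊞⊞⊞⊞⊞
???????⊞⊞⊞⊞⊞⊞
???????⊞⊞⊞⊞⊞⊞
???????⊞⊞⊞⊞⊞⊞
???????⊞⊞⊞⊞⊞⊞

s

≋⊞∙∘⊛??⊞⊞⊞⊞⊞⊞
⊛∘≋∘∙∙?⊞⊞⊞⊞⊞⊞
⊛⊛∘≋∙∘⊞⊞⊞⊞⊞⊞⊞
⊛∙∙∘≋∙≋⊞⊞⊞⊞⊞⊞
⊛⊛≋∘⊛≋≋⊞⊞⊞⊞⊞⊞
∙∘∙⊛∘∘∘⊞⊞⊞⊞⊞⊞
?∘∘⊛∘≋⊚⊞⊞⊞⊞⊞⊞
??⊛∘≋∘⊞⊞⊞⊞⊞⊞⊞
????∘∘∘⊞⊞⊞⊞⊞⊞
???????⊞⊞⊞⊞⊞⊞
???????⊞⊞⊞⊞⊞⊞
???????⊞⊞⊞⊞⊞⊞
???????⊞⊞⊞⊞⊞⊞

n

⊛⊛∙∙???⊞⊞⊞⊞⊞⊞
≋⊞∙∘⊛??⊞⊞⊞⊞⊞⊞
⊛∘≋∘∙∙?⊞⊞⊞⊞⊞⊞
⊛⊛∘≋∙∘⊞⊞⊞⊞⊞⊞⊞
⊛∙∙∘≋∙≋⊞⊞⊞⊞⊞⊞
⊛⊛≋∘⊛≋≋⊞⊞⊞⊞⊞⊞
∙∘∙⊛∘∘⊚⊞⊞⊞⊞⊞⊞
?∘∘⊛∘≋∘⊞⊞⊞⊞⊞⊞
??⊛∘≋∘⊞⊞⊞⊞⊞⊞⊞
????∘∘∘⊞⊞⊞⊞⊞⊞
???????⊞⊞⊞⊞⊞⊞
???????⊞⊞⊞⊞⊞⊞
???????⊞⊞⊞⊞⊞⊞

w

∘⊛⊛∙∙???⊞⊞⊞⊞⊞
⊞≋⊞∙∘⊛??⊞⊞⊞⊞⊞
∘⊛∘≋∘∙∙?⊞⊞⊞⊞⊞
∘⊛⊛∘≋∙∘⊞⊞⊞⊞⊞⊞
⊛⊛∙∙∘≋∙≋⊞⊞⊞⊞⊞
∘⊛⊛≋∘⊛≋≋⊞⊞⊞⊞⊞
?∙∘∙⊛∘⊚∘⊞⊞⊞⊞⊞
??∘∘⊛∘≋∘⊞⊞⊞⊞⊞
???⊛∘≋∘⊞⊞⊞⊞⊞⊞
?????∘∘∘⊞⊞⊞⊞⊞
????????⊞⊞⊞⊞⊞
????????⊞⊞⊞⊞⊞
????????⊞⊞⊞⊞⊞

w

?∘⊛⊛∙∙???⊞⊞⊞⊞
?⊞≋⊞∙∘⊛??⊞⊞⊞⊞
?∘⊛∘≋∘∙∙?⊞⊞⊞⊞
?∘⊛⊛∘≋∙∘⊞⊞⊞⊞⊞
?⊛⊛∙∙∘≋∙≋⊞⊞⊞⊞
?∘⊛⊛≋∘⊛≋≋⊞⊞⊞⊞
??∙∘∙⊛⊚∘∘⊞⊞⊞⊞
???∘∘⊛∘≋∘⊞⊞⊞⊞
????⊛∘≋∘⊞⊞⊞⊞⊞
??????∘∘∘⊞⊞⊞⊞
?????????⊞⊞⊞⊞
?????????⊞⊞⊞⊞
?????????⊞⊞⊞⊞

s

?⊞≋⊞∙∘⊛??⊞⊞⊞⊞
?∘⊛∘≋∘∙∙?⊞⊞⊞⊞
?∘⊛⊛∘≋∙∘⊞⊞⊞⊞⊞
?⊛⊛∙∙∘≋∙≋⊞⊞⊞⊞
?∘⊛⊛≋∘⊛≋≋⊞⊞⊞⊞
??∙∘∙⊛∘∘∘⊞⊞⊞⊞
???∘∘⊛⊚≋∘⊞⊞⊞⊞
????⊛∘≋∘⊞⊞⊞⊞⊞
????∘∘∘∘∘⊞⊞⊞⊞
?????????⊞⊞⊞⊞
?????????⊞⊞⊞⊞
?????????⊞⊞⊞⊞
?????????⊞⊞⊞⊞

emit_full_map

∘⊛⊛∙∙???
⊞≋⊞∙∘⊛??
∘⊛∘≋∘∙∙?
∘⊛⊛∘≋∙∘⊞
⊛⊛∙∙∘≋∙≋
∘⊛⊛≋∘⊛≋≋
?∙∘∙⊛∘∘∘
??∘∘⊛⊚≋∘
???⊛∘≋∘⊞
???∘∘∘∘∘

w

??⊞≋⊞∙∘⊛??⊞⊞⊞
??∘⊛∘≋∘∙∙?⊞⊞⊞
??∘⊛⊛∘≋∙∘⊞⊞⊞⊞
??⊛⊛∙∙∘≋∙≋⊞⊞⊞
??∘⊛⊛≋∘⊛≋≋⊞⊞⊞
???∙∘∙⊛∘∘∘⊞⊞⊞
????∘∘⊚∘≋∘⊞⊞⊞
????⊞⊛∘≋∘⊞⊞⊞⊞
????∘∘∘∘∘∘⊞⊞⊞
??????????⊞⊞⊞
??????????⊞⊞⊞
??????????⊞⊞⊞
??????????⊞⊞⊞

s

??∘⊛∘≋∘∙∙?⊞⊞⊞
??∘⊛⊛∘≋∙∘⊞⊞⊞⊞
??⊛⊛∙∙∘≋∙≋⊞⊞⊞
??∘⊛⊛≋∘⊛≋≋⊞⊞⊞
???∙∘∙⊛∘∘∘⊞⊞⊞
????∘∘⊛∘≋∘⊞⊞⊞
????⊞⊛⊚≋∘⊞⊞⊞⊞
????∘∘∘∘∘∘⊞⊞⊞
????∘∘⊛∘∙?⊞⊞⊞
??????????⊞⊞⊞
??????????⊞⊞⊞
??????????⊞⊞⊞
??????????⊞⊞⊞

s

??∘⊛⊛∘≋∙∘⊞⊞⊞⊞
??⊛⊛∙∙∘≋∙≋⊞⊞⊞
??∘⊛⊛≋∘⊛≋≋⊞⊞⊞
???∙∘∙⊛∘∘∘⊞⊞⊞
????∘∘⊛∘≋∘⊞⊞⊞
????⊞⊛∘≋∘⊞⊞⊞⊞
????∘∘⊚∘∘∘⊞⊞⊞
????∘∘⊛∘∙?⊞⊞⊞
????∘⊞∘∘⊛?⊞⊞⊞
??????????⊞⊞⊞
??????????⊞⊞⊞
??????????⊞⊞⊞
??????????⊞⊞⊞

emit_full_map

∘⊛⊛∙∙???
⊞≋⊞∙∘⊛??
∘⊛∘≋∘∙∙?
∘⊛⊛∘≋∙∘⊞
⊛⊛∙∙∘≋∙≋
∘⊛⊛≋∘⊛≋≋
?∙∘∙⊛∘∘∘
??∘∘⊛∘≋∘
??⊞⊛∘≋∘⊞
??∘∘⊚∘∘∘
??∘∘⊛∘∙?
??∘⊞∘∘⊛?
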